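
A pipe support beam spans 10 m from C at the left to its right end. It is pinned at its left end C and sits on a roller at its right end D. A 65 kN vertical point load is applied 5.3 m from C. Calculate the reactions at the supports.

C_x = 0, C_y = 30.55 kN, D_y = 34.45 kN

ΣM about C: D_y·10 − 65·5.3 = 0 → D_y = 344.5/10 = 34.45 kN.
ΣF_y = 0: C_y + 34.45 − 65 = 0 → C_y = 30.55 kN.
ΣF_x = 0: no horizontal applied forces, so C_x = 0.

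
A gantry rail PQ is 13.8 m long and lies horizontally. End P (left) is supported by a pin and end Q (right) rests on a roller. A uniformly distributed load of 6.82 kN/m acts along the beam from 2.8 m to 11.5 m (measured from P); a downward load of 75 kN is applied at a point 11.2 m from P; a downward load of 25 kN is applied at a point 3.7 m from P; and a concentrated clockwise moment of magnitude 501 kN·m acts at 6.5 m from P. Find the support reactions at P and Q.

Resultant of the distributed load: 6.82 × 8.7 = 59.334 kN at 7.15 m from P.
ΣM about P: Q_y·13.8 − (6.82·8.7)·7.15 − 75·11.2 − 25·3.7 − 501 = 0 → Q_y = 1857.7381/13.8 = 134.619 ≈ 134.6 kN.
ΣF_y = 0: P_y + 134.619 − 6.82·8.7 − 75 − 25 = 0 → P_y = 24.72 kN.
ΣF_x = 0: no horizontal applied forces, so P_x = 0.

P_x = 0, P_y = 24.72 kN, Q_y = 134.6 kN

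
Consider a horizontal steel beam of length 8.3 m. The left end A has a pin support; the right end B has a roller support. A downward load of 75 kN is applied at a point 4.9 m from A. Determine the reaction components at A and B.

A_x = 0, A_y = 30.72 kN, B_y = 44.28 kN

ΣM about A: B_y·8.3 − 75·4.9 = 0 → B_y = 367.5/8.3 = 44.2771 ≈ 44.28 kN.
ΣF_y = 0: A_y + 44.2771 − 75 = 0 → A_y = 30.72 kN.
ΣF_x = 0: no horizontal applied forces, so A_x = 0.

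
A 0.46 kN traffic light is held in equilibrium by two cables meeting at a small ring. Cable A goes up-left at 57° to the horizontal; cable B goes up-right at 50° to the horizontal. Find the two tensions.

ΣF_x = 0: −T_A·cos57° + T_B·cos50° = 0 → T_B = 0.847308·T_A.
ΣF_y = 0: T_A·sin57° + T_B·sin50° = 0.46.
Substitute: T_A·(0.838671 + 0.847308·0.766044) = 0.46 → T_A = 0.309193 ≈ 0.3092 kN.
Then T_B = 0.847308 × 0.309193 = 0.2620 kN.

T_A = 0.3092 kN, T_B = 0.2620 kN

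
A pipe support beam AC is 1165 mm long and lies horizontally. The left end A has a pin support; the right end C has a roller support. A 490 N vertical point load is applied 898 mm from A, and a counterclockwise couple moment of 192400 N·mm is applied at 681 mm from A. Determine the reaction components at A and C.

A_x = 0, A_y = 277.5 N, C_y = 212.5 N

Taking moments about A: C_y·1165 − 490·898 + 192400 = 0 → C_y = 247620/1165 = 212.549 ≈ 212.5 N.
ΣF_y = 0: A_y + 212.549 − 490 = 0 → A_y = 277.5 N.
ΣF_x = 0: no horizontal applied forces, so A_x = 0.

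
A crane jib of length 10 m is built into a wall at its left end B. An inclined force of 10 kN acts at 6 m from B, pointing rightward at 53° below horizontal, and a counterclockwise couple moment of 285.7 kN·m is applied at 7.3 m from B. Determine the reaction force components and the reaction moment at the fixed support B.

B_x = -6.018 kN, B_y = 7.986 kN, M_B = -237.8 kN·m

ΣF_x = 0: B_x + 10·cos53° = 0 → B_x = -6.018 kN.
ΣF_y = 0: B_y − 10·sin53° = 0 → B_y = 7.986 kN.
ΣM about B: M_B − 10·sin53°·6 + 285.7 = 0 → M_B = -237.8 kN·m.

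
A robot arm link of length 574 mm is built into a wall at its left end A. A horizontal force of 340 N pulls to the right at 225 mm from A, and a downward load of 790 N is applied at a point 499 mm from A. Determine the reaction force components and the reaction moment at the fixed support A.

A_x = -340.0 N, A_y = 790.0 N, M_A = 394200 N·mm

ΣF_x = 0: A_x + 340 = 0 → A_x = -340.0 N.
ΣF_y = 0: A_y − 790 = 0 → A_y = 790.0 N.
ΣM about A: M_A − 790·499 = 0 → M_A = 394200 N·mm.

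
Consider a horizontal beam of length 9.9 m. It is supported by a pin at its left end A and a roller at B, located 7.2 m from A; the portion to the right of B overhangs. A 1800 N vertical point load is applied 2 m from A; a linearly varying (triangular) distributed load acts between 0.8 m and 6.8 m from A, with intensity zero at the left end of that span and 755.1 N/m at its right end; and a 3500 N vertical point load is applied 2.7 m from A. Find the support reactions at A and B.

A_x = 0, A_y = 4243 N, B_y = 3323 N

Resultant of the triangular load: ½ × 755.1 × 6 = 2265.3 N, acting at 4.8 m from A (one-third of the span from the peak).
Taking moments about A: B_y·7.2 − 1800·2 − (½·755.1·6)·4.8 − 3500·2.7 = 0 → B_y = 23923.44/7.2 = 3322.7 ≈ 3323 N.
ΣF_y = 0: A_y + 3322.7 − 1800 − ½·755.1·6 − 3500 = 0 → A_y = 4243 N.
ΣF_x = 0: no horizontal applied forces, so A_x = 0.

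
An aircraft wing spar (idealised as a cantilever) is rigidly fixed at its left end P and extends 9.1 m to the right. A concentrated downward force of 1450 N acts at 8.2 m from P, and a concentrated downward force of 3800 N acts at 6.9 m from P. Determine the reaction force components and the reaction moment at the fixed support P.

P_x = 0, P_y = 5250 N, M_P = 38110 N·m

ΣF_x = 0: P_x = 0.
ΣF_y = 0: P_y − 1450 − 3800 = 0 → P_y = 5250 N.
ΣM about P: M_P − 1450·8.2 − 3800·6.9 = 0 → M_P = 38110 N·m.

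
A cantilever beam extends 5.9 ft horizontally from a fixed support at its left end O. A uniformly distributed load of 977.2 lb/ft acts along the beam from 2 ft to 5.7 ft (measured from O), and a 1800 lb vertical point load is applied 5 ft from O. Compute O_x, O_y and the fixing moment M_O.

O_x = 0, O_y = 5416 lb, M_O = 22920 lb·ft

Resultant of the distributed load: 977.2 × 3.7 = 3615.64 lb at 3.85 ft from O.
ΣF_x = 0: O_x = 0.
ΣF_y = 0: O_y − 977.2·3.7 − 1800 = 0 → O_y = 5416 lb.
ΣM about O: M_O − (977.2·3.7)·3.85 − 1800·5 = 0 → M_O = 22920 lb·ft.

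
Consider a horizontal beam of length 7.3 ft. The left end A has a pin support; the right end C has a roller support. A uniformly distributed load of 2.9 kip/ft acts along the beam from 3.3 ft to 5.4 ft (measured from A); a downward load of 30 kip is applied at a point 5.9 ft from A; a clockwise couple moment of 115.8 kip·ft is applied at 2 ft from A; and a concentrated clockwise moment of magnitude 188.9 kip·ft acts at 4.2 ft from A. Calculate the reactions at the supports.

Resultant of the distributed load: 2.9 × 2.1 = 6.09 kip at 4.35 ft from A.
ΣM about A: C_y·7.3 − (2.9·2.1)·4.35 − 30·5.9 − 115.8 − 188.9 = 0 → C_y = 508.1915/7.3 = 69.6153 ≈ 69.62 kip.
ΣF_y = 0: A_y + 69.6153 − 2.9·2.1 − 30 = 0 → A_y = -33.53 kip.
ΣF_x = 0: no horizontal applied forces, so A_x = 0.

A_x = 0, A_y = -33.53 kip, C_y = 69.62 kip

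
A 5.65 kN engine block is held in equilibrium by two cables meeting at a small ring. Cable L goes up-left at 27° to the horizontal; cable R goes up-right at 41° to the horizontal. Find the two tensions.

ΣF_x = 0: −T_L·cos27° + T_R·cos41° = 0 → T_R = 1.1806·T_L.
ΣF_y = 0: T_L·sin27° + T_R·sin41° = 5.65.
Substitute: T_L·(0.45399 + 1.1806·0.656059) = 5.65 → T_L = 4.59898 ≈ 4.599 kN.
Then T_R = 1.1806 × 4.59898 = 5.430 kN.

T_L = 4.599 kN, T_R = 5.430 kN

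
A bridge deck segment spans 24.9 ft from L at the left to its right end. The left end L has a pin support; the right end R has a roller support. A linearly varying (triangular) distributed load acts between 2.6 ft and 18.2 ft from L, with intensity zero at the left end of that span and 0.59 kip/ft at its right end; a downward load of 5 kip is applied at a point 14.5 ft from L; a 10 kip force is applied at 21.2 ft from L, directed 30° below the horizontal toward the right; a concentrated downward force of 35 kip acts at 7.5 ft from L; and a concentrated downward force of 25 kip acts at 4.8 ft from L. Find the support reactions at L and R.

L_x = -8.660 kip, L_y = 49.67 kip, R_y = 24.93 kip

Resultant of the triangular load: ½ × 0.59 × 15.6 = 4.602 kip, acting at 13 ft from L (one-third of the span from the peak).
ΣM about L: R_y·24.9 − (½·0.59·15.6)·13 − 5·14.5 − 10·sin30°·21.2 − 35·7.5 − 25·4.8 = 0 → R_y = 620.826/24.9 = 24.9328 ≈ 24.93 kip.
ΣF_y = 0: L_y + 24.9328 − ½·0.59·15.6 − 5 − 10·sin30° − 35 − 25 = 0 → L_y = 49.67 kip.
ΣF_x = 0: L_x + 10·cos30° = 0 → L_x = -8.660 kip.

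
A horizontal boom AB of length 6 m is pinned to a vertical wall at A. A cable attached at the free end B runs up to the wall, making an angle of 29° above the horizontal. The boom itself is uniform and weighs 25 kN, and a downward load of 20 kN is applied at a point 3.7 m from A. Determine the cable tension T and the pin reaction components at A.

T = 51.22 kN, A_x = 44.80 kN, A_y = 20.17 kN

ΣM about A: T·sin29°·6 − 25·3 − 20·3.7 = 0 → T = 149/(6·0.48481) = 51.2228 ≈ 51.22 kN.
ΣF_x = 0: A_x − T·cos29° = 0 → A_x = 51.2228 × 0.87462 = 44.80 kN.
ΣF_y = 0: A_y + T·sin29° − 25 − 20 = 0 → A_y = 45 − 51.2228 × 0.48481 = 20.17 kN.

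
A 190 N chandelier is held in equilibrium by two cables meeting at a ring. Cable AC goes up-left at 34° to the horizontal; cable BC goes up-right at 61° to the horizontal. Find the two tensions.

T_AC = 92.47 N, T_BC = 158.1 N

ΣF_x = 0: −T_AC·cos34° + T_BC·cos61° = 0 → T_BC = 1.71003·T_AC.
ΣF_y = 0: T_AC·sin34° + T_BC·sin61° = 190.
Substitute: T_AC·(0.559193 + 1.71003·0.87462) = 190 → T_AC = 92.4655 ≈ 92.47 N.
Then T_BC = 1.71003 × 92.4655 = 158.1 N.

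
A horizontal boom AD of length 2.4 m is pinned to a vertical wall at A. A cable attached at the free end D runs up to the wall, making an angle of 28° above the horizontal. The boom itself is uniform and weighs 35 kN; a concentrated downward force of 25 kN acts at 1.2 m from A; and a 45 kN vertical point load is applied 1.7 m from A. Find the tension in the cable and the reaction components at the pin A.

T = 131.8 kN, A_x = 116.4 kN, A_y = 43.12 kN

ΣM about A: T·sin28°·2.4 − 35·1.2 − 25·1.2 − 45·1.7 = 0 → T = 148.5/(2.4·0.469472) = 131.797 ≈ 131.8 kN.
ΣF_x = 0: A_x − T·cos28° = 0 → A_x = 131.797 × 0.882948 = 116.4 kN.
ΣF_y = 0: A_y + T·sin28° − 35 − 25 − 45 = 0 → A_y = 105 − 131.797 × 0.469472 = 43.12 kN.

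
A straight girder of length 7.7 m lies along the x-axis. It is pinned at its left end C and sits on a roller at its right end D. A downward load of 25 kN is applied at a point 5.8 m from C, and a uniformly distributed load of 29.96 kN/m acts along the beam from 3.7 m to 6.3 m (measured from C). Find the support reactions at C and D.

C_x = 0, C_y = 33.48 kN, D_y = 69.41 kN

Resultant of the distributed load: 29.96 × 2.6 = 77.896 kN at 5 m from C.
Moments about C: D_y·7.7 − 25·5.8 − (29.96·2.6)·5 = 0 → D_y = 534.48/7.7 = 69.413 ≈ 69.41 kN.
ΣF_y = 0: C_y + 69.413 − 25 − 29.96·2.6 = 0 → C_y = 33.48 kN.
ΣF_x = 0: no horizontal applied forces, so C_x = 0.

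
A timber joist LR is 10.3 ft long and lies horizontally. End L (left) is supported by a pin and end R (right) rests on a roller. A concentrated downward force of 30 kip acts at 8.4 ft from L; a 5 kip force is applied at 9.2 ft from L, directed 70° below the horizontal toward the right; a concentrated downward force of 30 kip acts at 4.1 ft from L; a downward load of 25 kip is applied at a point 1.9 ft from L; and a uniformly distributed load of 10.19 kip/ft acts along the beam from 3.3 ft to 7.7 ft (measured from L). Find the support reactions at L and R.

L_x = -1.710 kip, L_y = 65.38 kip, R_y = 69.16 kip

Resultant of the distributed load: 10.19 × 4.4 = 44.836 kip at 5.5 ft from L.
Moments about L: R_y·10.3 − 30·8.4 − 5·sin70°·9.2 − 30·4.1 − 25·1.9 − (10.19·4.4)·5.5 = 0 → R_y = 712.324/10.3 = 69.1577 ≈ 69.16 kip.
ΣF_y = 0: L_y + 69.1577 − 30 − 5·sin70° − 30 − 25 − 10.19·4.4 = 0 → L_y = 65.38 kip.
ΣF_x = 0: L_x + 5·cos70° = 0 → L_x = -1.710 kip.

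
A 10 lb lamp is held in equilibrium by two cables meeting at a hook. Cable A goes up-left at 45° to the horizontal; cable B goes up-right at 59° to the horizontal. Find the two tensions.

ΣF_x = 0: −T_A·cos45° + T_B·cos59° = 0 → T_B = 1.37292·T_A.
ΣF_y = 0: T_A·sin45° + T_B·sin59° = 10.
Substitute: T_A·(0.707107 + 1.37292·0.857167) = 10 → T_A = 5.30806 ≈ 5.308 lb.
Then T_B = 1.37292 × 5.30806 = 7.288 lb.

T_A = 5.308 lb, T_B = 7.288 lb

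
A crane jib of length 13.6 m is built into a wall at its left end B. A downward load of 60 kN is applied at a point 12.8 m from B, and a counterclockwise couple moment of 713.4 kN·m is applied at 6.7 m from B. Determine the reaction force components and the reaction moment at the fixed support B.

B_x = 0, B_y = 60.00 kN, M_B = 54.60 kN·m

ΣF_x = 0: B_x = 0.
ΣF_y = 0: B_y − 60 = 0 → B_y = 60.00 kN.
ΣM about B: M_B − 60·12.8 + 713.4 = 0 → M_B = 54.60 kN·m.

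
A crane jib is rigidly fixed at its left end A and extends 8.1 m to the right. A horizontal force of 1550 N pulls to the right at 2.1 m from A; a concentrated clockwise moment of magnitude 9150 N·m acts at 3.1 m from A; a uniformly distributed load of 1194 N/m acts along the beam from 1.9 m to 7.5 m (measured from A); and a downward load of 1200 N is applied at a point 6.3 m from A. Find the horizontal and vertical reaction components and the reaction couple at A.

Resultant of the distributed load: 1194 × 5.6 = 6686.4 N at 4.7 m from A.
ΣF_x = 0: A_x + 1550 = 0 → A_x = -1550 N.
ΣF_y = 0: A_y − 1194·5.6 − 1200 = 0 → A_y = 7886 N.
ΣM about A: M_A − 9150 − (1194·5.6)·4.7 − 1200·6.3 = 0 → M_A = 48140 N·m.

A_x = -1550 N, A_y = 7886 N, M_A = 48140 N·m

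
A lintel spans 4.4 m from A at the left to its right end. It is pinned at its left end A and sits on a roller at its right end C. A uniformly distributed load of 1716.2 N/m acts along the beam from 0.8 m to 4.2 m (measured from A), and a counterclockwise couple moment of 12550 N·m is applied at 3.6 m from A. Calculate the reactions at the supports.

A_x = 0, A_y = 5372 N, C_y = 463.1 N

Resultant of the distributed load: 1716.2 × 3.4 = 5835.08 N at 2.5 m from A.
ΣM about A: C_y·4.4 − (1716.2·3.4)·2.5 + 12550 = 0 → C_y = 2037.7/4.4 = 463.114 ≈ 463.1 N.
ΣF_y = 0: A_y + 463.114 − 1716.2·3.4 = 0 → A_y = 5372 N.
ΣF_x = 0: no horizontal applied forces, so A_x = 0.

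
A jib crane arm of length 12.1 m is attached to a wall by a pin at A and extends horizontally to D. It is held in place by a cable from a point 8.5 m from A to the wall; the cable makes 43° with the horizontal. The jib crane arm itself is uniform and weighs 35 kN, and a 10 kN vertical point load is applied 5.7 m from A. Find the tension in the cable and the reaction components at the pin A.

T = 46.36 kN, A_x = 33.91 kN, A_y = 13.38 kN

ΣM about A: T·sin43°·8.5 − 35·6.05 − 10·5.7 = 0 → T = 268.75/(8.5·0.681998) = 46.3603 ≈ 46.36 kN.
ΣF_x = 0: A_x − T·cos43° = 0 → A_x = 46.3603 × 0.731354 = 33.91 kN.
ΣF_y = 0: A_y + T·sin43° − 35 − 10 = 0 → A_y = 45 − 46.3603 × 0.681998 = 13.38 kN.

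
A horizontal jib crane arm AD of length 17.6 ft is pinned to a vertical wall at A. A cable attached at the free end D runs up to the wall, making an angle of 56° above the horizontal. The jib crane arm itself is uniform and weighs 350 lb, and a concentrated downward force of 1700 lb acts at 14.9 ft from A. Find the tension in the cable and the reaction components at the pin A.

T = 1947 lb, A_x = 1089 lb, A_y = 435.8 lb

ΣM about A: T·sin56°·17.6 − 350·8.8 − 1700·14.9 = 0 → T = 28410/(17.6·0.829038) = 1947.08 ≈ 1947 lb.
ΣF_x = 0: A_x − T·cos56° = 0 → A_x = 1947.08 × 0.559193 = 1089 lb.
ΣF_y = 0: A_y + T·sin56° − 350 − 1700 = 0 → A_y = 2050 − 1947.08 × 0.829038 = 435.8 lb.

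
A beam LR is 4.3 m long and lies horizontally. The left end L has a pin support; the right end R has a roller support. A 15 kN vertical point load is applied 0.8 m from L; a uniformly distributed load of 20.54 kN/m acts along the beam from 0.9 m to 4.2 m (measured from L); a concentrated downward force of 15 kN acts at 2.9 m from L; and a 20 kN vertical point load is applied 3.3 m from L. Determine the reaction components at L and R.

Resultant of the distributed load: 20.54 × 3.3 = 67.782 kN at 2.55 m from L.
Moments about L: R_y·4.3 − 15·0.8 − (20.54·3.3)·2.55 − 15·2.9 − 20·3.3 = 0 → R_y = 294.3441/4.3 = 68.4521 ≈ 68.45 kN.
ΣF_y = 0: L_y + 68.4521 − 15 − 20.54·3.3 − 15 − 20 = 0 → L_y = 49.33 kN.
ΣF_x = 0: no horizontal applied forces, so L_x = 0.

L_x = 0, L_y = 49.33 kN, R_y = 68.45 kN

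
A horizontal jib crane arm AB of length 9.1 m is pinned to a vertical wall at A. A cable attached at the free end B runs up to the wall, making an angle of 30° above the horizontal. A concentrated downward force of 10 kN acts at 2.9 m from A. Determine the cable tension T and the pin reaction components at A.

ΣM about A: T·sin30°·9.1 − 10·2.9 = 0 → T = 29/(9.1·0.5) = 6.37363 ≈ 6.374 kN.
ΣF_x = 0: A_x − T·cos30° = 0 → A_x = 6.37363 × 0.866025 = 5.520 kN.
ΣF_y = 0: A_y + T·sin30° − 10 = 0 → A_y = 10 − 6.37363 × 0.5 = 6.813 kN.

T = 6.374 kN, A_x = 5.520 kN, A_y = 6.813 kN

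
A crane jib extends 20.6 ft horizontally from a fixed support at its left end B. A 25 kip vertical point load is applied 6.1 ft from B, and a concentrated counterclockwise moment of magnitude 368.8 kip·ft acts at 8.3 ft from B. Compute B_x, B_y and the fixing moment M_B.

ΣF_x = 0: B_x = 0.
ΣF_y = 0: B_y − 25 = 0 → B_y = 25.00 kip.
ΣM about B: M_B − 25·6.1 + 368.8 = 0 → M_B = -216.3 kip·ft.

B_x = 0, B_y = 25.00 kip, M_B = -216.3 kip·ft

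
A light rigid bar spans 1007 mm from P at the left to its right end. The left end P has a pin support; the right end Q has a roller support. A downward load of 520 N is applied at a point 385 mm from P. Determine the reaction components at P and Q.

Taking moments about P: Q_y·1007 − 520·385 = 0 → Q_y = 200200/1007 = 198.808 ≈ 198.8 N.
ΣF_y = 0: P_y + 198.808 − 520 = 0 → P_y = 321.2 N.
ΣF_x = 0: no horizontal applied forces, so P_x = 0.

P_x = 0, P_y = 321.2 N, Q_y = 198.8 N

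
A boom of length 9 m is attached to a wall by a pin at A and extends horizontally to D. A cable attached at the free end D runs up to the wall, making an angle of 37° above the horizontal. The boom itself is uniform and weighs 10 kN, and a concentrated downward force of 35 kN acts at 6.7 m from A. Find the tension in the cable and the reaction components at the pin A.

T = 51.60 kN, A_x = 41.21 kN, A_y = 13.94 kN

ΣM about A: T·sin37°·9 − 10·4.5 − 35·6.7 = 0 → T = 279.5/(9·0.601815) = 51.6032 ≈ 51.60 kN.
ΣF_x = 0: A_x − T·cos37° = 0 → A_x = 51.6032 × 0.798636 = 41.21 kN.
ΣF_y = 0: A_y + T·sin37° − 10 − 35 = 0 → A_y = 45 − 51.6032 × 0.601815 = 13.94 kN.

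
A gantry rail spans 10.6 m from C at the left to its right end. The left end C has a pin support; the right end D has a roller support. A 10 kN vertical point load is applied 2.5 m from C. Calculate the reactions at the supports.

C_x = 0, C_y = 7.642 kN, D_y = 2.358 kN

Moments about C: D_y·10.6 − 10·2.5 = 0 → D_y = 25/10.6 = 2.35849 ≈ 2.358 kN.
ΣF_y = 0: C_y + 2.35849 − 10 = 0 → C_y = 7.642 kN.
ΣF_x = 0: no horizontal applied forces, so C_x = 0.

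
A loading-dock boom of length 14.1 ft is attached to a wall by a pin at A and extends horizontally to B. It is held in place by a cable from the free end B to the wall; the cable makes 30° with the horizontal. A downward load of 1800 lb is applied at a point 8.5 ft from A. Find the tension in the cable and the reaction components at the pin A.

T = 2170 lb, A_x = 1879 lb, A_y = 714.9 lb

ΣM about A: T·sin30°·14.1 − 1800·8.5 = 0 → T = 15300/(14.1·0.5) = 2170.21 ≈ 2170 lb.
ΣF_x = 0: A_x − T·cos30° = 0 → A_x = 2170.21 × 0.866025 = 1879 lb.
ΣF_y = 0: A_y + T·sin30° − 1800 = 0 → A_y = 1800 − 2170.21 × 0.5 = 714.9 lb.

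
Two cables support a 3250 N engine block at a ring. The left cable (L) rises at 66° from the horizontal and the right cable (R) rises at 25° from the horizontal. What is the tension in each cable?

T_L = 2946 N, T_R = 1322 N

ΣF_x = 0: −T_L·cos66° + T_R·cos25° = 0 → T_R = 0.448784·T_L.
ΣF_y = 0: T_L·sin66° + T_R·sin25° = 3250.
Substitute: T_L·(0.913545 + 0.448784·0.422618) = 3250 → T_L = 2945.95 ≈ 2946 N.
Then T_R = 0.448784 × 2945.95 = 1322 N.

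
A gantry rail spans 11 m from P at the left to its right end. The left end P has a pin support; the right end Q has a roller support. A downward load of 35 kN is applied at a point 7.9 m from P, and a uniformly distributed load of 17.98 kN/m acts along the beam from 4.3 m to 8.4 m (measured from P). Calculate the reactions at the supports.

Resultant of the distributed load: 17.98 × 4.1 = 73.718 kN at 6.35 m from P.
Taking moments about P: Q_y·11 − 35·7.9 − (17.98·4.1)·6.35 = 0 → Q_y = 744.6093/11 = 67.6918 ≈ 67.69 kN.
ΣF_y = 0: P_y + 67.6918 − 35 − 17.98·4.1 = 0 → P_y = 41.03 kN.
ΣF_x = 0: no horizontal applied forces, so P_x = 0.

P_x = 0, P_y = 41.03 kN, Q_y = 67.69 kN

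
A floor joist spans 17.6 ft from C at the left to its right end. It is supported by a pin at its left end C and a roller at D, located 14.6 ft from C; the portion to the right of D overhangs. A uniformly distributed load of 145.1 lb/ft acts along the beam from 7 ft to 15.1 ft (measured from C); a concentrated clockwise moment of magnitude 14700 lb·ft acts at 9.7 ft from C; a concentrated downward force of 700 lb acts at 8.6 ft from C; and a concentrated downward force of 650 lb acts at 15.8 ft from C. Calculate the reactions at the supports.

Resultant of the distributed load: 145.1 × 8.1 = 1175.31 lb at 11.05 ft from C.
Taking moments about C: D_y·14.6 − (145.1·8.1)·11.05 − 14700 − 700·8.6 − 650·15.8 = 0 → D_y = 43977.1755/14.6 = 3012.14 ≈ 3012 lb.
ΣF_y = 0: C_y + 3012.14 − 145.1·8.1 − 700 − 650 = 0 → C_y = -486.8 lb.
ΣF_x = 0: no horizontal applied forces, so C_x = 0.

C_x = 0, C_y = -486.8 lb, D_y = 3012 lb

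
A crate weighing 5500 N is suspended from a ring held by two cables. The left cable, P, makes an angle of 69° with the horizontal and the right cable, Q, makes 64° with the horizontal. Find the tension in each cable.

ΣF_x = 0: −T_P·cos69° + T_Q·cos64° = 0 → T_Q = 0.817499·T_P.
ΣF_y = 0: T_P·sin69° + T_Q·sin64° = 5500.
Substitute: T_P·(0.93358 + 0.817499·0.898794) = 5500 → T_P = 3296.68 ≈ 3297 N.
Then T_Q = 0.817499 × 3296.68 = 2695 N.

T_P = 3297 N, T_Q = 2695 N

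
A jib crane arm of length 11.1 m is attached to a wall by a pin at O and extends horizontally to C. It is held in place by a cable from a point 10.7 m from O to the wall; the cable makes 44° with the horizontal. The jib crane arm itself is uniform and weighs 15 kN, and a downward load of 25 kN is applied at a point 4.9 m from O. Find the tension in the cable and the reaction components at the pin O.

ΣM about O: T·sin44°·10.7 − 15·5.55 − 25·4.9 = 0 → T = 205.75/(10.7·0.694658) = 27.6812 ≈ 27.68 kN.
ΣF_x = 0: O_x − T·cos44° = 0 → O_x = 27.6812 × 0.71934 = 19.91 kN.
ΣF_y = 0: O_y + T·sin44° − 15 − 25 = 0 → O_y = 40 − 27.6812 × 0.694658 = 20.77 kN.

T = 27.68 kN, O_x = 19.91 kN, O_y = 20.77 kN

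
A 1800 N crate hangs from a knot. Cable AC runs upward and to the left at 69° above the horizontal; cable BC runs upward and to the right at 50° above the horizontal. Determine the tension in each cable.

T_AC = 1323 N, T_BC = 737.5 N

ΣF_x = 0: −T_AC·cos69° + T_BC·cos50° = 0 → T_BC = 0.557522·T_AC.
ΣF_y = 0: T_AC·sin69° + T_BC·sin50° = 1800.
Substitute: T_AC·(0.93358 + 0.557522·0.766044) = 1800 → T_AC = 1322.88 ≈ 1323 N.
Then T_BC = 0.557522 × 1322.88 = 737.5 N.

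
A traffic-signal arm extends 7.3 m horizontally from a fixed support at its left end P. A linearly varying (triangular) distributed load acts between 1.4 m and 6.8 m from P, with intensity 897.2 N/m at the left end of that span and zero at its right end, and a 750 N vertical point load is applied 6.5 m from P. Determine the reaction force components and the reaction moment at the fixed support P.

P_x = 0, P_y = 3172 N, M_P = 12630 N·m

Resultant of the triangular load: ½ × 897.2 × 5.4 = 2422.44 N, acting at 3.2 m from P (one-third of the span from the peak).
ΣF_x = 0: P_x = 0.
ΣF_y = 0: P_y − ½·897.2·5.4 − 750 = 0 → P_y = 3172 N.
ΣM about P: M_P − (½·897.2·5.4)·3.2 − 750·6.5 = 0 → M_P = 12630 N·m.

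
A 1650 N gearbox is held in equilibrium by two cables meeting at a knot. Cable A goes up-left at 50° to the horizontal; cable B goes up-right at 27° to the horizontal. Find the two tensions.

ΣF_x = 0: −T_A·cos50° + T_B·cos27° = 0 → T_B = 0.721417·T_A.
ΣF_y = 0: T_A·sin50° + T_B·sin27° = 1650.
Substitute: T_A·(0.766044 + 0.721417·0.45399) = 1650 → T_A = 1508.83 ≈ 1509 N.
Then T_B = 0.721417 × 1508.83 = 1088 N.

T_A = 1509 N, T_B = 1088 N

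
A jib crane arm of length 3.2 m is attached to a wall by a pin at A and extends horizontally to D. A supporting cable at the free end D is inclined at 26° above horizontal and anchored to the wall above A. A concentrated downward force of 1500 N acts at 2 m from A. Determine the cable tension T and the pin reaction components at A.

ΣM about A: T·sin26°·3.2 − 1500·2 = 0 → T = 3000/(3.2·0.438371) = 2138.6 ≈ 2139 N.
ΣF_x = 0: A_x − T·cos26° = 0 → A_x = 2138.6 × 0.898794 = 1922 N.
ΣF_y = 0: A_y + T·sin26° − 1500 = 0 → A_y = 1500 − 2138.6 × 0.438371 = 562.5 N.

T = 2139 N, A_x = 1922 N, A_y = 562.5 N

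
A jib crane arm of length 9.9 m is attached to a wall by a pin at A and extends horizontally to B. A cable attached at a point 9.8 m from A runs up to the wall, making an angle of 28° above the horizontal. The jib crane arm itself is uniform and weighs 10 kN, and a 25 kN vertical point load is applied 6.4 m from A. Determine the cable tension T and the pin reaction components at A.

ΣM about A: T·sin28°·9.8 − 10·4.95 − 25·6.4 = 0 → T = 209.5/(9.8·0.469472) = 45.5353 ≈ 45.54 kN.
ΣF_x = 0: A_x − T·cos28° = 0 → A_x = 45.5353 × 0.882948 = 40.21 kN.
ΣF_y = 0: A_y + T·sin28° − 10 − 25 = 0 → A_y = 35 − 45.5353 × 0.469472 = 13.62 kN.

T = 45.54 kN, A_x = 40.21 kN, A_y = 13.62 kN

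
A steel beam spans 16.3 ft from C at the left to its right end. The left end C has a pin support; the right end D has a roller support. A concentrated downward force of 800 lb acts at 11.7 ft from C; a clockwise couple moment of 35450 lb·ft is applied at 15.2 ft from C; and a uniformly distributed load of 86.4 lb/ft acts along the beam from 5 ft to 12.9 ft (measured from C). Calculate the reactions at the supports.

Resultant of the distributed load: 86.4 × 7.9 = 682.56 lb at 8.95 ft from C.
ΣM about C: D_y·16.3 − 800·11.7 − 35450 − (86.4·7.9)·8.95 = 0 → D_y = 50918.912/16.3 = 3123.86 ≈ 3124 lb.
ΣF_y = 0: C_y + 3123.86 − 800 − 86.4·7.9 = 0 → C_y = -1641 lb.
ΣF_x = 0: no horizontal applied forces, so C_x = 0.

C_x = 0, C_y = -1641 lb, D_y = 3124 lb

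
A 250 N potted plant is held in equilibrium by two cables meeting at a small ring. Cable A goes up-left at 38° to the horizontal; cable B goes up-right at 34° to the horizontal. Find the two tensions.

ΣF_x = 0: −T_A·cos38° + T_B·cos34° = 0 → T_B = 0.950513·T_A.
ΣF_y = 0: T_A·sin38° + T_B·sin34° = 250.
Substitute: T_A·(0.615661 + 0.950513·0.559193) = 250 → T_A = 217.925 ≈ 217.9 N.
Then T_B = 0.950513 × 217.925 = 207.1 N.

T_A = 217.9 N, T_B = 207.1 N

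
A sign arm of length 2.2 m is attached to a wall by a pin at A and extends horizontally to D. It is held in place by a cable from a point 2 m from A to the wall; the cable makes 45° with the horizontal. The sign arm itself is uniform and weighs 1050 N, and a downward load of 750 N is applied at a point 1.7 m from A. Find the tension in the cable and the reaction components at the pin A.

ΣM about A: T·sin45°·2 − 1050·1.1 − 750·1.7 = 0 → T = 2430/(2·0.707107) = 1718.27 ≈ 1718 N.
ΣF_x = 0: A_x − T·cos45° = 0 → A_x = 1718.27 × 0.707107 = 1215 N.
ΣF_y = 0: A_y + T·sin45° − 1050 − 750 = 0 → A_y = 1800 − 1718.27 × 0.707107 = 585.0 N.

T = 1718 N, A_x = 1215 N, A_y = 585.0 N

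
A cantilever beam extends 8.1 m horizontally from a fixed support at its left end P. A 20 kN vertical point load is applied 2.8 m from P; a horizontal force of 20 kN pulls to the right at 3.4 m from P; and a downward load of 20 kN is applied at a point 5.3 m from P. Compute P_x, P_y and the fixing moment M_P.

ΣF_x = 0: P_x + 20 = 0 → P_x = -20.00 kN.
ΣF_y = 0: P_y − 20 − 20 = 0 → P_y = 40.00 kN.
ΣM about P: M_P − 20·2.8 − 20·5.3 = 0 → M_P = 162.0 kN·m.

P_x = -20.00 kN, P_y = 40.00 kN, M_P = 162.0 kN·m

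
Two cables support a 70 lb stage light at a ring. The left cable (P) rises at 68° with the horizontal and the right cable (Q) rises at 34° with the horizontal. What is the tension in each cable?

ΣF_x = 0: −T_P·cos68° + T_Q·cos34° = 0 → T_Q = 0.451857·T_P.
ΣF_y = 0: T_P·sin68° + T_Q·sin34° = 70.
Substitute: T_P·(0.927184 + 0.451857·0.559193) = 70 → T_P = 59.3291 ≈ 59.33 lb.
Then T_Q = 0.451857 × 59.3291 = 26.81 lb.

T_P = 59.33 lb, T_Q = 26.81 lb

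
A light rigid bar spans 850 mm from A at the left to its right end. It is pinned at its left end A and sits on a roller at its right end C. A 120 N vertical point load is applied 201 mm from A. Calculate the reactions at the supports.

ΣM about A: C_y·850 − 120·201 = 0 → C_y = 24120/850 = 28.3765 ≈ 28.38 N.
ΣF_y = 0: A_y + 28.3765 − 120 = 0 → A_y = 91.62 N.
ΣF_x = 0: no horizontal applied forces, so A_x = 0.

A_x = 0, A_y = 91.62 N, C_y = 28.38 N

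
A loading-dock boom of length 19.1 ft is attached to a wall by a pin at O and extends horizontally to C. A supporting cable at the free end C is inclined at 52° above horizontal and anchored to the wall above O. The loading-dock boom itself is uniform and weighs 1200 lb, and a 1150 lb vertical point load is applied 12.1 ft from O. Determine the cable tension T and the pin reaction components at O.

ΣM about O: T·sin52°·19.1 − 1200·9.55 − 1150·12.1 = 0 → T = 25375/(19.1·0.788011) = 1685.93 ≈ 1686 lb.
ΣF_x = 0: O_x − T·cos52° = 0 → O_x = 1685.93 × 0.615661 = 1038 lb.
ΣF_y = 0: O_y + T·sin52° − 1200 − 1150 = 0 → O_y = 2350 − 1685.93 × 0.788011 = 1021 lb.

T = 1686 lb, O_x = 1038 lb, O_y = 1021 lb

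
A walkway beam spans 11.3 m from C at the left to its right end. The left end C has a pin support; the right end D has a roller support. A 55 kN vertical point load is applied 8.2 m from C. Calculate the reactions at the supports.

C_x = 0, C_y = 15.09 kN, D_y = 39.91 kN

Taking moments about C: D_y·11.3 − 55·8.2 = 0 → D_y = 451/11.3 = 39.9115 ≈ 39.91 kN.
ΣF_y = 0: C_y + 39.9115 − 55 = 0 → C_y = 15.09 kN.
ΣF_x = 0: no horizontal applied forces, so C_x = 0.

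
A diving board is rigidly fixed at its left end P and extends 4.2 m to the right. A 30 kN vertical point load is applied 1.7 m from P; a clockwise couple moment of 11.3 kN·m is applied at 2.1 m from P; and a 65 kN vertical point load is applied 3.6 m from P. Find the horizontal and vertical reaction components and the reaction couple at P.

P_x = 0, P_y = 95.00 kN, M_P = 296.3 kN·m

ΣF_x = 0: P_x = 0.
ΣF_y = 0: P_y − 30 − 65 = 0 → P_y = 95.00 kN.
ΣM about P: M_P − 30·1.7 − 11.3 − 65·3.6 = 0 → M_P = 296.3 kN·m.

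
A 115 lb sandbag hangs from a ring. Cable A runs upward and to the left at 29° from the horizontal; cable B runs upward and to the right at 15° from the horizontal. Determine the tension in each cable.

ΣF_x = 0: −T_A·cos29° + T_B·cos15° = 0 → T_B = 0.905473·T_A.
ΣF_y = 0: T_A·sin29° + T_B·sin15° = 115.
Substitute: T_A·(0.48481 + 0.905473·0.258819) = 115 → T_A = 159.908 ≈ 159.9 lb.
Then T_B = 0.905473 × 159.908 = 144.8 lb.

T_A = 159.9 lb, T_B = 144.8 lb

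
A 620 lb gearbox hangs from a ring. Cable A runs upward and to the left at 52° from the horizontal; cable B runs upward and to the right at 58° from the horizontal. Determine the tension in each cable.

ΣF_x = 0: −T_A·cos52° + T_B·cos58° = 0 → T_B = 1.1618·T_A.
ΣF_y = 0: T_A·sin52° + T_B·sin58° = 620.
Substitute: T_A·(0.788011 + 1.1618·0.848048) = 620 → T_A = 349.636 ≈ 349.6 lb.
Then T_B = 1.1618 × 349.636 = 406.2 lb.

T_A = 349.6 lb, T_B = 406.2 lb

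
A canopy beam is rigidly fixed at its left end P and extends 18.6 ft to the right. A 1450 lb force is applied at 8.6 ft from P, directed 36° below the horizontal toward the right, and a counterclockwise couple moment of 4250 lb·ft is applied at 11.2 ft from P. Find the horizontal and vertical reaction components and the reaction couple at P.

P_x = -1173 lb, P_y = 852.3 lb, M_P = 3080 lb·ft

ΣF_x = 0: P_x + 1450·cos36° = 0 → P_x = -1173 lb.
ΣF_y = 0: P_y − 1450·sin36° = 0 → P_y = 852.3 lb.
ΣM about P: M_P − 1450·sin36°·8.6 + 4250 = 0 → M_P = 3080 lb·ft.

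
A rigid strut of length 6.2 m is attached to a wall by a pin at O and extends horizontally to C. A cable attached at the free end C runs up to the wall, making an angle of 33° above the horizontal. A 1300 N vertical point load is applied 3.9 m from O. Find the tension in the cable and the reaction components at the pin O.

ΣM about O: T·sin33°·6.2 − 1300·3.9 = 0 → T = 5070/(6.2·0.544639) = 1501.44 ≈ 1501 N.
ΣF_x = 0: O_x − T·cos33° = 0 → O_x = 1501.44 × 0.838671 = 1259 N.
ΣF_y = 0: O_y + T·sin33° − 1300 = 0 → O_y = 1300 − 1501.44 × 0.544639 = 482.3 N.

T = 1501 N, O_x = 1259 N, O_y = 482.3 N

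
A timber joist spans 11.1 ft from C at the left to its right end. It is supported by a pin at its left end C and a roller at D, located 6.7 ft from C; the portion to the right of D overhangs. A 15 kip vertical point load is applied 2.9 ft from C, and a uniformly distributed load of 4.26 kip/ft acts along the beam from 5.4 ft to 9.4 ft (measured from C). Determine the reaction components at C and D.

C_x = 0, C_y = 6.727 kip, D_y = 25.31 kip

Resultant of the distributed load: 4.26 × 4 = 17.04 kip at 7.4 ft from C.
Moments about C: D_y·6.7 − 15·2.9 − (4.26·4)·7.4 = 0 → D_y = 169.596/6.7 = 25.3128 ≈ 25.31 kip.
ΣF_y = 0: C_y + 25.3128 − 15 − 4.26·4 = 0 → C_y = 6.727 kip.
ΣF_x = 0: no horizontal applied forces, so C_x = 0.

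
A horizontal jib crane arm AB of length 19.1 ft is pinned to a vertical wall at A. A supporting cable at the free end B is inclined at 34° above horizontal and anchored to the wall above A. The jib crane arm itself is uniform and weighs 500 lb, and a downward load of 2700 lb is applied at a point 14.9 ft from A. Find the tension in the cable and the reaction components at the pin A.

T = 4214 lb, A_x = 3493 lb, A_y = 843.7 lb

ΣM about A: T·sin34°·19.1 − 500·9.55 − 2700·14.9 = 0 → T = 45005/(19.1·0.559193) = 4213.72 ≈ 4214 lb.
ΣF_x = 0: A_x − T·cos34° = 0 → A_x = 4213.72 × 0.829038 = 3493 lb.
ΣF_y = 0: A_y + T·sin34° − 500 − 2700 = 0 → A_y = 3200 − 4213.72 × 0.559193 = 843.7 lb.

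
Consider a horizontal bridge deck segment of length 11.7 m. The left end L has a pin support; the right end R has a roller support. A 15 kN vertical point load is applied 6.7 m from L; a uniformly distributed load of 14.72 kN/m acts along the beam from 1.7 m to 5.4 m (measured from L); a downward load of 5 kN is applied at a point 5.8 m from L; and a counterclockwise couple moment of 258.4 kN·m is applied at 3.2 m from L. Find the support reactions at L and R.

Resultant of the distributed load: 14.72 × 3.7 = 54.464 kN at 3.55 m from L.
ΣM about L: R_y·11.7 − 15·6.7 − (14.72·3.7)·3.55 − 5·5.8 + 258.4 = 0 → R_y = 64.4472/11.7 = 5.50831 ≈ 5.508 kN.
ΣF_y = 0: L_y + 5.50831 − 15 − 14.72·3.7 − 5 = 0 → L_y = 68.96 kN.
ΣF_x = 0: no horizontal applied forces, so L_x = 0.

L_x = 0, L_y = 68.96 kN, R_y = 5.508 kN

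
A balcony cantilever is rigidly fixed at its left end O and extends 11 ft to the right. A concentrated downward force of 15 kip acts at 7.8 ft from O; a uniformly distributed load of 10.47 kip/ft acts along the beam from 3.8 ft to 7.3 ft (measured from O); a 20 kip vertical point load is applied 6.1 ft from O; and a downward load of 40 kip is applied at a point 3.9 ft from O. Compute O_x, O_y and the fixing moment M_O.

Resultant of the distributed load: 10.47 × 3.5 = 36.645 kip at 5.55 ft from O.
ΣF_x = 0: O_x = 0.
ΣF_y = 0: O_y − 15 − 10.47·3.5 − 20 − 40 = 0 → O_y = 111.6 kip.
ΣM about O: M_O − 15·7.8 − (10.47·3.5)·5.55 − 20·6.1 − 40·3.9 = 0 → M_O = 598.4 kip·ft.

O_x = 0, O_y = 111.6 kip, M_O = 598.4 kip·ft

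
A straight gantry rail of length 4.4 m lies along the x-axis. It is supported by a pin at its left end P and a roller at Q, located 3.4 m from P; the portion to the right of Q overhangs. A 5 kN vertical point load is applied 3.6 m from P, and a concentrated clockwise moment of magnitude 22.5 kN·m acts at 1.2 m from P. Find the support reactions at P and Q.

ΣM about P: Q_y·3.4 − 5·3.6 − 22.5 = 0 → Q_y = 40.5/3.4 = 11.9118 ≈ 11.91 kN.
ΣF_y = 0: P_y + 11.9118 − 5 = 0 → P_y = -6.912 kN.
ΣF_x = 0: no horizontal applied forces, so P_x = 0.

P_x = 0, P_y = -6.912 kN, Q_y = 11.91 kN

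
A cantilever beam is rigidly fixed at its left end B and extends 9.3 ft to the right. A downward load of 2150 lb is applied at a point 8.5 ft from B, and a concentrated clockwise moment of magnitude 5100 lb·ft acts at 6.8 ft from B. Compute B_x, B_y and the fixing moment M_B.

B_x = 0, B_y = 2150 lb, M_B = 23380 lb·ft

ΣF_x = 0: B_x = 0.
ΣF_y = 0: B_y − 2150 = 0 → B_y = 2150 lb.
ΣM about B: M_B − 2150·8.5 − 5100 = 0 → M_B = 23380 lb·ft.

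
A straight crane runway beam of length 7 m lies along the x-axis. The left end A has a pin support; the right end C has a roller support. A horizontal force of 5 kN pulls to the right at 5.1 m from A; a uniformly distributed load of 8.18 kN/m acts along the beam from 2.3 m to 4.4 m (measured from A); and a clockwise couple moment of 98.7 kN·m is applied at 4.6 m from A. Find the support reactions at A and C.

Resultant of the distributed load: 8.18 × 2.1 = 17.178 kN at 3.35 m from A.
ΣM about A: C_y·7 − (8.18·2.1)·3.35 − 98.7 = 0 → C_y = 156.2463/7 = 22.3209 ≈ 22.32 kN.
ΣF_y = 0: A_y + 22.3209 − 8.18·2.1 = 0 → A_y = -5.143 kN.
ΣF_x = 0: A_x + 5 = 0 → A_x = -5.000 kN.

A_x = -5.000 kN, A_y = -5.143 kN, C_y = 22.32 kN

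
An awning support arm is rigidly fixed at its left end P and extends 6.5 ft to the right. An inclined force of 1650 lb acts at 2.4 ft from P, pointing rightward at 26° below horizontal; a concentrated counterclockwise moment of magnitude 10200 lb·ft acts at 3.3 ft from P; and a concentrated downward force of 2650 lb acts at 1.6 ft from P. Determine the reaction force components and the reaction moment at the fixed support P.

ΣF_x = 0: P_x + 1650·cos26° = 0 → P_x = -1483 lb.
ΣF_y = 0: P_y − 1650·sin26° − 2650 = 0 → P_y = 3373 lb.
ΣM about P: M_P − 1650·sin26°·2.4 + 10200 − 2650·1.6 = 0 → M_P = -4224 lb·ft.

P_x = -1483 lb, P_y = 3373 lb, M_P = -4224 lb·ft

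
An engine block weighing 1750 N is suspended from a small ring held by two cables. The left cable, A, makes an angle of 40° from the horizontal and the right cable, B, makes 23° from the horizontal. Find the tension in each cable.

ΣF_x = 0: −T_A·cos40° + T_B·cos23° = 0 → T_B = 0.8322·T_A.
ΣF_y = 0: T_A·sin40° + T_B·sin23° = 1750.
Substitute: T_A·(0.642788 + 0.8322·0.390731) = 1750 → T_A = 1807.94 ≈ 1808 N.
Then T_B = 0.8322 × 1807.94 = 1505 N.

T_A = 1808 N, T_B = 1505 N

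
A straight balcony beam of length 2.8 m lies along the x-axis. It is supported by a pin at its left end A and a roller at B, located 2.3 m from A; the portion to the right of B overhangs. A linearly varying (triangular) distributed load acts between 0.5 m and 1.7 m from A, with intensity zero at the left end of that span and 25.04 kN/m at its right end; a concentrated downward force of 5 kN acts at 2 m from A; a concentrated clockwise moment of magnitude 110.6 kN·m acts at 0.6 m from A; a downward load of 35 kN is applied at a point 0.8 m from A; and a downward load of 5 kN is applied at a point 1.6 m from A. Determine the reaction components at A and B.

A_x = 0, A_y = -16.55 kN, B_y = 76.58 kN

Resultant of the triangular load: ½ × 25.04 × 1.2 = 15.024 kN, acting at 1.3 m from A (one-third of the span from the peak).
Moments about A: B_y·2.3 − (½·25.04·1.2)·1.3 − 5·2 − 110.6 − 35·0.8 − 5·1.6 = 0 → B_y = 176.1312/2.3 = 76.5788 ≈ 76.58 kN.
ΣF_y = 0: A_y + 76.5788 − ½·25.04·1.2 − 5 − 35 − 5 = 0 → A_y = -16.55 kN.
ΣF_x = 0: no horizontal applied forces, so A_x = 0.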